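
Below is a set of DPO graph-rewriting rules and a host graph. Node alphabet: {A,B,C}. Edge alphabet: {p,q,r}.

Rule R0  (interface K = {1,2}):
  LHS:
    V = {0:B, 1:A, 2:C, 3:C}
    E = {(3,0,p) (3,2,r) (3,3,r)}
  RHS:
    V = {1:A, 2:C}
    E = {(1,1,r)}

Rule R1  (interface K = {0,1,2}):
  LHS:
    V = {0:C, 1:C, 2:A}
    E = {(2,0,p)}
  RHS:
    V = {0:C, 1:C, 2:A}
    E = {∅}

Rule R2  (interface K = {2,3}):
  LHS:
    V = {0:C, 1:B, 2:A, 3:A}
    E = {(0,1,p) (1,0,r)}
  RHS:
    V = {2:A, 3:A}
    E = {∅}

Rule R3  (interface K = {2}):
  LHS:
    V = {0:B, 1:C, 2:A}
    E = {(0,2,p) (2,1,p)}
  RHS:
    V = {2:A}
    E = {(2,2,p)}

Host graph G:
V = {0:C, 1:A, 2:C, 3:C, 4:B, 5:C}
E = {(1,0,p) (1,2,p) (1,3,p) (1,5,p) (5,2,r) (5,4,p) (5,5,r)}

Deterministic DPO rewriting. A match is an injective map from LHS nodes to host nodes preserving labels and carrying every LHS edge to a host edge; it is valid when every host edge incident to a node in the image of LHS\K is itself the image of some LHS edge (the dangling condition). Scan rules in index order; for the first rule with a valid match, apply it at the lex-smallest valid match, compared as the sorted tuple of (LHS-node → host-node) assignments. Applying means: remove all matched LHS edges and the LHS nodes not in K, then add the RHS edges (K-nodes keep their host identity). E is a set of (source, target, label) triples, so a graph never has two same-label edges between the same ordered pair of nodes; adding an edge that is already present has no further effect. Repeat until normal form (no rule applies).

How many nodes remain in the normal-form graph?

[0] host  ⇒  6 nodes, 7 edges  {1-p->0 1-p->2 1-p->3 1-p->5 5-r->2 5-p->4 5-r->5}
[1] R1 @ {0↦0, 1↦2, 2↦1}  ⇒  6 nodes, 6 edges  {1-p->2 1-p->3 1-p->5 5-r->2 5-p->4 5-r->5}
[2] R1 @ {0↦2, 1↦0, 2↦1}  ⇒  6 nodes, 5 edges  {1-p->3 1-p->5 5-r->2 5-p->4 5-r->5}
[3] R1 @ {0↦3, 1↦0, 2↦1}  ⇒  6 nodes, 4 edges  {1-p->5 5-r->2 5-p->4 5-r->5}
[4] R1 @ {0↦5, 1↦0, 2↦1}  ⇒  6 nodes, 3 edges  {5-r->2 5-p->4 5-r->5}
[5] R0 @ {0↦4, 1↦1, 2↦2, 3↦5}  ⇒  4 nodes, 1 edges  {1-r->1}
normal form: no rule applies after step 5
NF nodes: {0:C, 1:A, 2:C, 3:C}

Answer: 4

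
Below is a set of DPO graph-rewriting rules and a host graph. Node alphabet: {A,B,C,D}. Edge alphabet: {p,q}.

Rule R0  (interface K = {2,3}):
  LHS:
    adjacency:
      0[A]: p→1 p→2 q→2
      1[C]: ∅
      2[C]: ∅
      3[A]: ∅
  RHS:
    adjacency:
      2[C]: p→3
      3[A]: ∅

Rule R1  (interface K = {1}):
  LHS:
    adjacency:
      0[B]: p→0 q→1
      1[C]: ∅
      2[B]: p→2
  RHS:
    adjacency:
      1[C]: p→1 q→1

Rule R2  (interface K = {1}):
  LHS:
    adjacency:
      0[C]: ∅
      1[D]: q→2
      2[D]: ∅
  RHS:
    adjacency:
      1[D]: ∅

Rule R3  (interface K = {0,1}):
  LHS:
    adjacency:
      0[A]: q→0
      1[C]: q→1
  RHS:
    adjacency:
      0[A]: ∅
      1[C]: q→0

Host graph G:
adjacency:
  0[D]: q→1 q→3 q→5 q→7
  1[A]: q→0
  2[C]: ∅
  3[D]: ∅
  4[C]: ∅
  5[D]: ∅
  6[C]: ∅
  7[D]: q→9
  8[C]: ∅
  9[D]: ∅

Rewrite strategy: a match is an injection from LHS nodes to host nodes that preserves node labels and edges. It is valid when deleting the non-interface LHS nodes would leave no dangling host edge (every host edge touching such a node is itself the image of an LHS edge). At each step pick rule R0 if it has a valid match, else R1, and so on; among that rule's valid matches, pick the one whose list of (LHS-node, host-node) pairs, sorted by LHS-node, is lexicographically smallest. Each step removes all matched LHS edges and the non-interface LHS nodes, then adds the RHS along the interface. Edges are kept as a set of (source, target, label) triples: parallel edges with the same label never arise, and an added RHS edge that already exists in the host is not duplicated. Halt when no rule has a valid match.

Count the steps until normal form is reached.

[0] host  ⇒  10 nodes, 6 edges  {0-q->1 0-q->3 0-q->5 0-q->7 1-q->0 7-q->9}
[1] R2 @ {0↦2, 1↦0, 2↦3}  ⇒  8 nodes, 5 edges  {0-q->1 0-q->5 0-q->7 1-q->0 7-q->9}
[2] R2 @ {0↦4, 1↦0, 2↦5}  ⇒  6 nodes, 4 edges  {0-q->1 0-q->7 1-q->0 7-q->9}
[3] R2 @ {0↦6, 1↦7, 2↦9}  ⇒  4 nodes, 3 edges  {0-q->1 0-q->7 1-q->0}
[4] R2 @ {0↦8, 1↦0, 2↦7}  ⇒  2 nodes, 2 edges  {0-q->1 1-q->0}
normal form: no rule applies after step 4

Answer: 4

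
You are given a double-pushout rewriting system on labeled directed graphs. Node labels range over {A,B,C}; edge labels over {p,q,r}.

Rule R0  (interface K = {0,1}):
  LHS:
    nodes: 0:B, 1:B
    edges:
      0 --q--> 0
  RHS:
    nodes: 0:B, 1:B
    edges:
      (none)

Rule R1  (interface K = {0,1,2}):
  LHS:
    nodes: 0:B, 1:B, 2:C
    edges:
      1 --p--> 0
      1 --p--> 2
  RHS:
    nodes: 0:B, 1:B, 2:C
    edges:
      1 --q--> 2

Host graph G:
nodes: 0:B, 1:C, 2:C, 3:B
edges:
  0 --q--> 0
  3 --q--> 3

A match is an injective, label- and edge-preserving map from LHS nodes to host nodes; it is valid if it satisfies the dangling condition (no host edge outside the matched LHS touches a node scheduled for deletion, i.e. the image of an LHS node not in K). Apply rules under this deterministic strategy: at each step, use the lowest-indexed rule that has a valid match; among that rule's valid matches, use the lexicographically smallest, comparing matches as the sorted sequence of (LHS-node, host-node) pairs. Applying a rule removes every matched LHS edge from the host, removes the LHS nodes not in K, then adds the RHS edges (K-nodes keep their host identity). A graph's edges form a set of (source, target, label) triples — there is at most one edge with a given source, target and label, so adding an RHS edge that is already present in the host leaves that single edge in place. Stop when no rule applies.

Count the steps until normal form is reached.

Answer: 2

Rewrite trace:
[0] host  ⇒  4 nodes, 2 edges  {0-q->0 3-q->3}
[1] R0 @ {0↦0, 1↦3}  ⇒  4 nodes, 1 edges  {3-q->3}
[2] R0 @ {0↦3, 1↦0}  ⇒  4 nodes, 0 edges  {∅}
final graph: no rule applies after step 2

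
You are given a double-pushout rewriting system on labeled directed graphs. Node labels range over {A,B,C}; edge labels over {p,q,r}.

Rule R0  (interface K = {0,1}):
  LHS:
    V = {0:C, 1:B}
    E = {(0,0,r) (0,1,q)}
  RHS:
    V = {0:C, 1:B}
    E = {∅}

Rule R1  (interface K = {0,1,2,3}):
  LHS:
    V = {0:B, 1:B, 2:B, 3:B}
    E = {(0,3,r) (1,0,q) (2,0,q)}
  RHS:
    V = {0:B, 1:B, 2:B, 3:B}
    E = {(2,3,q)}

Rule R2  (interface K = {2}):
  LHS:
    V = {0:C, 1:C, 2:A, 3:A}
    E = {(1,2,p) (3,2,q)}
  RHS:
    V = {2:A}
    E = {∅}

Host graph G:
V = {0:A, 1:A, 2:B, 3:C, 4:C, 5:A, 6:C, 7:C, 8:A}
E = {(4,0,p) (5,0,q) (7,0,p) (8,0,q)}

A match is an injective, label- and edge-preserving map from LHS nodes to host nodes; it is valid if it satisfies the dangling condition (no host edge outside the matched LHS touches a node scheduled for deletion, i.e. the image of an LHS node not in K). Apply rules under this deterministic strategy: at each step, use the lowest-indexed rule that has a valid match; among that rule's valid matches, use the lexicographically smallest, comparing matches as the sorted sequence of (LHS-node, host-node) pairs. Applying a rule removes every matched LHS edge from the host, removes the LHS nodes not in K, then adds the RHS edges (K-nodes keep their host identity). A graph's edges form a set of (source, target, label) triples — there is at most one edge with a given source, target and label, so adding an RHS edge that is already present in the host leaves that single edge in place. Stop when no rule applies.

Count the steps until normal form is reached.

initial: |V|=9 |E|=4  E = 4-p->0 5-q->0 7-p->0 8-q->0
step 1: apply R2 at {0↦3, 1↦4, 2↦0, 3↦5}  → |V|=6 |E|=2  E = 7-p->0 8-q->0
step 2: apply R2 at {0↦6, 1↦7, 2↦0, 3↦8}  → |V|=3 |E|=0  E = ∅
halt: no rule applies after step 2

Answer: 2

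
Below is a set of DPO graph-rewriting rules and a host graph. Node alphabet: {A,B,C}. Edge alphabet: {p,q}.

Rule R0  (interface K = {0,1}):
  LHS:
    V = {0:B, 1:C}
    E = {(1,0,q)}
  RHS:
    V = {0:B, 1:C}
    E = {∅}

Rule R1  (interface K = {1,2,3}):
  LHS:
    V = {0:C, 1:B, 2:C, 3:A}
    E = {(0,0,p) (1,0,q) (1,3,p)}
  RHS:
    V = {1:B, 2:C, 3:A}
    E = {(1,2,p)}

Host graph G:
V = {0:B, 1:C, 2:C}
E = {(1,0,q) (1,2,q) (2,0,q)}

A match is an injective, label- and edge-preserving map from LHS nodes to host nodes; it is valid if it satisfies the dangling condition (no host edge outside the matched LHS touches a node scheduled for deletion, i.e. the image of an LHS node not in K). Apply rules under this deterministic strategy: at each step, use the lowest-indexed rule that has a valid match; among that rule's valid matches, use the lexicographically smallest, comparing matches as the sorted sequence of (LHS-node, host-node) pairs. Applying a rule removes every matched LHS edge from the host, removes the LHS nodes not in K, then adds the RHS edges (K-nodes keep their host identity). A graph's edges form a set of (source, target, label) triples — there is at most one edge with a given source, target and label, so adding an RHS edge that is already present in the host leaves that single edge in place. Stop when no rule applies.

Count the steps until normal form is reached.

Answer: 2

Steps:
[0] host  ⇒  3 nodes, 3 edges  {1-q->0 1-q->2 2-q->0}
[1] R0 @ {0↦0, 1↦1}  ⇒  3 nodes, 2 edges  {1-q->2 2-q->0}
[2] R0 @ {0↦0, 1↦2}  ⇒  3 nodes, 1 edges  {1-q->2}
final graph: no rule applies after step 2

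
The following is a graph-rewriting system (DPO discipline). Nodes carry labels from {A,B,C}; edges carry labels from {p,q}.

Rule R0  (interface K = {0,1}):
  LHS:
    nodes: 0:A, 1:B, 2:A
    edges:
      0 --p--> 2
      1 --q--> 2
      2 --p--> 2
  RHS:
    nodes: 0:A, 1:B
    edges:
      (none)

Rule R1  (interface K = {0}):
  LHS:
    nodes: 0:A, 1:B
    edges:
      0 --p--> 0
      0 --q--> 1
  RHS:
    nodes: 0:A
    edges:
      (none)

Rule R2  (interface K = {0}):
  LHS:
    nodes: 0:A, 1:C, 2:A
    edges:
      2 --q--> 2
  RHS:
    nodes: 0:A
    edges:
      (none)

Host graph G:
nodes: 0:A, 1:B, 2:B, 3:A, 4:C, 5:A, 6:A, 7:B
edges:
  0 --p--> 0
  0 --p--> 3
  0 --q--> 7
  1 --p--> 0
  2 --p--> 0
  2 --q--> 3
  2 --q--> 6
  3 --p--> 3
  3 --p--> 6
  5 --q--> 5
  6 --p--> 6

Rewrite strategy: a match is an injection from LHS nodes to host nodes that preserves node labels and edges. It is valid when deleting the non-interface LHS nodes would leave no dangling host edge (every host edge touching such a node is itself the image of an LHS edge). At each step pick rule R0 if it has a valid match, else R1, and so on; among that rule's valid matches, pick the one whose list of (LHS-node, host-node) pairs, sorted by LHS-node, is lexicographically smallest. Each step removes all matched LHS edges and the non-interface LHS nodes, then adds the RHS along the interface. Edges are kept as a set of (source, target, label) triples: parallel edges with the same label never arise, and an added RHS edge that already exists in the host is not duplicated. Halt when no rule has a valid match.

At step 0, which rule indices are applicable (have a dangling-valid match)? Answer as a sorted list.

R0: 1 valid match — {0↦3, 1↦2, 2↦6}
R1: 1 valid match — {0↦0, 1↦7}
R2: 3 valid matches — {0↦0, 1↦4, 2↦5}, {0↦3, 1↦4, 2↦5}, {0↦6, 1↦4, 2↦5}

Answer: [R0,R1,R2]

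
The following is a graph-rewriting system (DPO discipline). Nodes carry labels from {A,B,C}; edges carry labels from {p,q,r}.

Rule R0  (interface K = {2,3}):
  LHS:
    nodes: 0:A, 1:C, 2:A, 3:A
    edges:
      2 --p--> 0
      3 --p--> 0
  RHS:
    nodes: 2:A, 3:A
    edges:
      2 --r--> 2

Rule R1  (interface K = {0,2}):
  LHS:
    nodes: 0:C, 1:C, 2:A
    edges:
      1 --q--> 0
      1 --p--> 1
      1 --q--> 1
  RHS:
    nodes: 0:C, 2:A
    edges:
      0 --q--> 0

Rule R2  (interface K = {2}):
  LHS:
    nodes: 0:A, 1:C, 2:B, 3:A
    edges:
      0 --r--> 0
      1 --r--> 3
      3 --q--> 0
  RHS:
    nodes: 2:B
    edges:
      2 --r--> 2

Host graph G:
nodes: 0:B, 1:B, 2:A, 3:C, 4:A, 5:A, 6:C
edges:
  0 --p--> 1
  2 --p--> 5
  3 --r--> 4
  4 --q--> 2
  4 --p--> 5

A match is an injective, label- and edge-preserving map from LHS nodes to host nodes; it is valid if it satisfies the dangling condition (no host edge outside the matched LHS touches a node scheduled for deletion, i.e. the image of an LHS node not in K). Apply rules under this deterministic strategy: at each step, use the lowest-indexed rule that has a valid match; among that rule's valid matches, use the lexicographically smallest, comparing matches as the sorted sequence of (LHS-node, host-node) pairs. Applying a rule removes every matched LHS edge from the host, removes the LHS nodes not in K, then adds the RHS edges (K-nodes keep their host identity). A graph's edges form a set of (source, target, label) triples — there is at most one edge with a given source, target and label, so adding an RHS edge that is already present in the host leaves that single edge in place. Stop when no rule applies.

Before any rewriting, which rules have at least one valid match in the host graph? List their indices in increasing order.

R0: 2 valid matches — {0↦5, 1↦6, 2↦2, 3↦4}, {0↦5, 1↦6, 2↦4, 3↦2}
R1: no valid match — LHS pattern not found
R2: no valid match — LHS pattern not found

Answer: [R0]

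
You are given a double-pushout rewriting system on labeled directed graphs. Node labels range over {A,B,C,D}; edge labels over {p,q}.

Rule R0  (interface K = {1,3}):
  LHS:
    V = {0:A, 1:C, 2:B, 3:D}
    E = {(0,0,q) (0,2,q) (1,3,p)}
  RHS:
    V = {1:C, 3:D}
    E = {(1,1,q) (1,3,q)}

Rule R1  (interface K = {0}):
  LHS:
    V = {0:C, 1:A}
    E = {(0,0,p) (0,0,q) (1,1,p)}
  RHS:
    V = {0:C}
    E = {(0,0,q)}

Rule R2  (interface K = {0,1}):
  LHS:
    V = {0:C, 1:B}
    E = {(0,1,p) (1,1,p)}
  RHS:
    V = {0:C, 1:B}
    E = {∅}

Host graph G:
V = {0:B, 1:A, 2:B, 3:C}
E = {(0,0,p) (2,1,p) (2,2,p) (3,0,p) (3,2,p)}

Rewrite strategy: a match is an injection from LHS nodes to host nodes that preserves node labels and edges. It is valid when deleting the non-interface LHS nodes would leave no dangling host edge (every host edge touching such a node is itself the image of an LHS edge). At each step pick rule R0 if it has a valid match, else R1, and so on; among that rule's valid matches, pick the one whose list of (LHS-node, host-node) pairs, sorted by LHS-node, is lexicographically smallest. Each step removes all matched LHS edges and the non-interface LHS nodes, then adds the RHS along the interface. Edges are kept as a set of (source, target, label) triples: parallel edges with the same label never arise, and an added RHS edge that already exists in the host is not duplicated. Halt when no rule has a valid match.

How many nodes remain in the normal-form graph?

Answer: 4

Rewrite trace:
start.  V:4 E:5  edges: 0-p->0 2-p->1 2-p->2 3-p->0 3-p->2
1. fire R2 via {0↦3, 1↦0}  →  V:4 E:3  edges: 2-p->1 2-p->2 3-p->2
2. fire R2 via {0↦3, 1↦2}  →  V:4 E:1  edges: 2-p->1
final graph: no rule applies after step 2
NF nodes: {0:B, 1:A, 2:B, 3:C}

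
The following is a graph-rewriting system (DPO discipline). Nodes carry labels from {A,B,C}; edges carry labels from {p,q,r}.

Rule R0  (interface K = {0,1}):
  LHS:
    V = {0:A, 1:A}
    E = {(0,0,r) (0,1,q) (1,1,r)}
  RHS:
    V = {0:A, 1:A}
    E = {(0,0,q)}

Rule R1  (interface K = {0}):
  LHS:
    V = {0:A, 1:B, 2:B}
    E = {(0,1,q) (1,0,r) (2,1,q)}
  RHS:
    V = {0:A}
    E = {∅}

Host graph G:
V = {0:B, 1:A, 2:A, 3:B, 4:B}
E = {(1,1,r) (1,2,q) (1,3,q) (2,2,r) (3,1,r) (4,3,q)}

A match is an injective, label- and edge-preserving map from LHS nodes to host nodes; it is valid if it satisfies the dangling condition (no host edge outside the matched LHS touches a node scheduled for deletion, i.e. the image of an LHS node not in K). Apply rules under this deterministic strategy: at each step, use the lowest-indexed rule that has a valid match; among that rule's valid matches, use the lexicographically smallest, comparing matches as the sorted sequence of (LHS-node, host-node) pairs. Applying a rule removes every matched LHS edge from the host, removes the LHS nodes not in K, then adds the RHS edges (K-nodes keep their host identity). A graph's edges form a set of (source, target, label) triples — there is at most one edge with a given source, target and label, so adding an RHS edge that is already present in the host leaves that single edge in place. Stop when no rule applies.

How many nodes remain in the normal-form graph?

start.  V:5 E:6  edges: 1-r->1 1-q->2 1-q->3 2-r->2 3-r->1 4-q->3
1. fire R0 via {0↦1, 1↦2}  →  V:5 E:4  edges: 1-q->1 1-q->3 3-r->1 4-q->3
2. fire R1 via {0↦1, 1↦3, 2↦4}  →  V:3 E:1  edges: 1-q->1
halt: no rule applies after step 2
NF nodes: {0:B, 1:A, 2:A}

Answer: 3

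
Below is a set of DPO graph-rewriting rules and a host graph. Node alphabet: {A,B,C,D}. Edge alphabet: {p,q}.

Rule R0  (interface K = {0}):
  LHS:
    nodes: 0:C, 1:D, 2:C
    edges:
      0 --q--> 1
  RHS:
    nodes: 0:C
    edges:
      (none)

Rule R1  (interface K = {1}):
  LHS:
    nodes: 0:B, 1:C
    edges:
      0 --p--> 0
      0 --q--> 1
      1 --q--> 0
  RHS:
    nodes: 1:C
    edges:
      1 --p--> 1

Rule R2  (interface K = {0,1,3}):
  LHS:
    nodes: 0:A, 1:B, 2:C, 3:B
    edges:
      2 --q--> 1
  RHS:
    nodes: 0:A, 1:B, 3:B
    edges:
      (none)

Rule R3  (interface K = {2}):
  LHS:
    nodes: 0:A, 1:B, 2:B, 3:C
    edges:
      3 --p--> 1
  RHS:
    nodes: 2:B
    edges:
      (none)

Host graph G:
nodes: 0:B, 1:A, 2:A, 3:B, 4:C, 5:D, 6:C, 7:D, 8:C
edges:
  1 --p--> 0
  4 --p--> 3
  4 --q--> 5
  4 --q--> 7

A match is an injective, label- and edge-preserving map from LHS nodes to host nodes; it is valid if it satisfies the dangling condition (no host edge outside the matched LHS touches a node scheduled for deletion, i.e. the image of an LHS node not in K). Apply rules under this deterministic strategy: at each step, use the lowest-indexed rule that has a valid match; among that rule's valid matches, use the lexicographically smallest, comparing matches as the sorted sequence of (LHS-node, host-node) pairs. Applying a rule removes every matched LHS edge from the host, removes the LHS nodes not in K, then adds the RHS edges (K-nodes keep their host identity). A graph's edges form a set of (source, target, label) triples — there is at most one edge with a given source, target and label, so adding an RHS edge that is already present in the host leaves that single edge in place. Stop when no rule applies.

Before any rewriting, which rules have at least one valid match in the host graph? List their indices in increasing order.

Answer: [R0]

Derivation:
R0: 4 valid matches — {0↦4, 1↦5, 2↦6}, {0↦4, 1↦5, 2↦8}, {0↦4, 1↦7, 2↦6} (+1 more)
R1: no valid match — LHS pattern not found
R2: no valid match — LHS pattern not found
R3: no valid match — 2 raw matches, all fail dangling condition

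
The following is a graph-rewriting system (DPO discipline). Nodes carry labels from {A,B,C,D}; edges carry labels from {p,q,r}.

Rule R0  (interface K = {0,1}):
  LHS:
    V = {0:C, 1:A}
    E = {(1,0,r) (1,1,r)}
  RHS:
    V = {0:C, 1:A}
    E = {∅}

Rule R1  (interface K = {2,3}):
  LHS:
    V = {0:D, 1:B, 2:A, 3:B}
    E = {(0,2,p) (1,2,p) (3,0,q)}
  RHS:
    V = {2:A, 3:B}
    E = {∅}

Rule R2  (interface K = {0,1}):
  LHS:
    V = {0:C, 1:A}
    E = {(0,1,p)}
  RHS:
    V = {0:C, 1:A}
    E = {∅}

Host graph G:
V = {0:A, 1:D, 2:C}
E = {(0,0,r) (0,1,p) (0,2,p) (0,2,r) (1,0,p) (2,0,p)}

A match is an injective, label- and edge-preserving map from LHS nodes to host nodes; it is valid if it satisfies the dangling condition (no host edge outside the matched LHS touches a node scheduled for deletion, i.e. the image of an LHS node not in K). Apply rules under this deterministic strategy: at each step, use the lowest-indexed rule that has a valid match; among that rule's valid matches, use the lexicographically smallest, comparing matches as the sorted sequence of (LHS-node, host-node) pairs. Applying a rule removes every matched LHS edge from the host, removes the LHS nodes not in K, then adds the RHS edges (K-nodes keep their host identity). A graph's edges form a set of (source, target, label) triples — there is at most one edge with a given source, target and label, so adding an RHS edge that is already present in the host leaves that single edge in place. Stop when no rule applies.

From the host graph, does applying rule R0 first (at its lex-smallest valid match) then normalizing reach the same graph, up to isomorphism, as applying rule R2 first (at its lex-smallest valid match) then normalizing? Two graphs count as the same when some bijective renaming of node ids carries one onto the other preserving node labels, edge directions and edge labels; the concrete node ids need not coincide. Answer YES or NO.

Answer: YES

Steps:
branch R0-first: apply at {0↦2, 1↦0} → |E|=4, then 1 more step(s) → NF |V|=3 |E|=3 V={0:A, 1:D, 2:C} E=0-p->1 0-p->2 1-p->0
branch R2-first: apply at {0↦2, 1↦0} → |E|=5, then 1 more step(s) → NF |V|=3 |E|=3 V={0:A, 1:D, 2:C} E=0-p->1 0-p->2 1-p->0
graphs isomorphic (equal up to label-preserving node renaming)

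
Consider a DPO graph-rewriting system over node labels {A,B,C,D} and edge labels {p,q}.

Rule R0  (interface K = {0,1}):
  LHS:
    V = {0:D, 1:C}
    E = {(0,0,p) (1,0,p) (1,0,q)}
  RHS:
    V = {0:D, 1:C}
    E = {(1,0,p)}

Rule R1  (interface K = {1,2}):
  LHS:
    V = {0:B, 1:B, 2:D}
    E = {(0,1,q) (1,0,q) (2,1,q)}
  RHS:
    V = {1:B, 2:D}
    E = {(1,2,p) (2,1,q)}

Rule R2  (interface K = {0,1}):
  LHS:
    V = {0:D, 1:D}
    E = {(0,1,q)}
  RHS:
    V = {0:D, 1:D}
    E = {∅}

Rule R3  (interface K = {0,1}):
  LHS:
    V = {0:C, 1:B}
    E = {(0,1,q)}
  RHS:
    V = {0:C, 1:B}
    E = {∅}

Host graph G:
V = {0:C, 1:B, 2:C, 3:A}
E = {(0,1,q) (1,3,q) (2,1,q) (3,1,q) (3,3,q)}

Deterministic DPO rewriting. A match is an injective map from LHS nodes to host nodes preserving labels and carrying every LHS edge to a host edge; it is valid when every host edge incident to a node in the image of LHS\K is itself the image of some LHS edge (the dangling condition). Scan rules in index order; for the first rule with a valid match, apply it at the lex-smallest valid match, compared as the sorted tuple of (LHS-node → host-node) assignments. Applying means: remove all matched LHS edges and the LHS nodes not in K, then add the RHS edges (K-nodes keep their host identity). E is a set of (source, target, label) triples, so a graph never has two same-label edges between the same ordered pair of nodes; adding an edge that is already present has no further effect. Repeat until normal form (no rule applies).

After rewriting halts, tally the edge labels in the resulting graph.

Answer: q:3

Steps:
initial: |V|=4 |E|=5  E = 0-q->1 1-q->3 2-q->1 3-q->1 3-q->3
step 1: apply R3 at {0↦0, 1↦1}  → |V|=4 |E|=4  E = 1-q->3 2-q->1 3-q->1 3-q->3
step 2: apply R3 at {0↦2, 1↦1}  → |V|=4 |E|=3  E = 1-q->3 3-q->1 3-q->3
normal form: no rule applies after step 2
NF edges: [(1, 3, 'q'), (3, 1, 'q'), (3, 3, 'q')]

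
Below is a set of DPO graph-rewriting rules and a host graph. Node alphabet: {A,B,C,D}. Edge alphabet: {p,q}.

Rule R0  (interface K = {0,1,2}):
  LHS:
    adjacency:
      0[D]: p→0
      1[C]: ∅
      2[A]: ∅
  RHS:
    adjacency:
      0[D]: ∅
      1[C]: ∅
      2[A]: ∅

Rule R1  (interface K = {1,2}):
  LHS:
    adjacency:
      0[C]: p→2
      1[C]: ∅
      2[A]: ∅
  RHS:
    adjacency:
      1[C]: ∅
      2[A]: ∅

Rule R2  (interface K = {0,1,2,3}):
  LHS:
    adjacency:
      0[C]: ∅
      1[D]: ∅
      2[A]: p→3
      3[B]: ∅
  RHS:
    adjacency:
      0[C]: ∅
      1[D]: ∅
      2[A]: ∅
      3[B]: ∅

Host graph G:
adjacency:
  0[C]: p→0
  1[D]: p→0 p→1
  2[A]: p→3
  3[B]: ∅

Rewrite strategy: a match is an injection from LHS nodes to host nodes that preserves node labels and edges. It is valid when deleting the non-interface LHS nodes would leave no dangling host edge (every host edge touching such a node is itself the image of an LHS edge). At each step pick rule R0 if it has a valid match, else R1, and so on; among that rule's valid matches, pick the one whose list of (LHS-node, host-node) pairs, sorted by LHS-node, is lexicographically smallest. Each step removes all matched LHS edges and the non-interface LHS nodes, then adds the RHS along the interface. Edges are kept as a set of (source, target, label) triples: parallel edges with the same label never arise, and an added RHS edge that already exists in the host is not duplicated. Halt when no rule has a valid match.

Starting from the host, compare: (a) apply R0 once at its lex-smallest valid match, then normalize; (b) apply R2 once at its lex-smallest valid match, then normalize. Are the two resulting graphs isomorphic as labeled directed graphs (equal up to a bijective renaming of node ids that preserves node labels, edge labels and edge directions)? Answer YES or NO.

branch R0-first: apply at {0↦1, 1↦0, 2↦2} → |E|=3, then 1 more step(s) → NF |V|=4 |E|=2 V={0:C, 1:D, 2:A, 3:B} E=0-p->0 1-p->0
branch R2-first: apply at {0↦0, 1↦1, 2↦2, 3↦3} → |E|=3, then 1 more step(s) → NF |V|=4 |E|=2 V={0:C, 1:D, 2:A, 3:B} E=0-p->0 1-p->0
graphs isomorphic (equal up to label-preserving node renaming)

Answer: YES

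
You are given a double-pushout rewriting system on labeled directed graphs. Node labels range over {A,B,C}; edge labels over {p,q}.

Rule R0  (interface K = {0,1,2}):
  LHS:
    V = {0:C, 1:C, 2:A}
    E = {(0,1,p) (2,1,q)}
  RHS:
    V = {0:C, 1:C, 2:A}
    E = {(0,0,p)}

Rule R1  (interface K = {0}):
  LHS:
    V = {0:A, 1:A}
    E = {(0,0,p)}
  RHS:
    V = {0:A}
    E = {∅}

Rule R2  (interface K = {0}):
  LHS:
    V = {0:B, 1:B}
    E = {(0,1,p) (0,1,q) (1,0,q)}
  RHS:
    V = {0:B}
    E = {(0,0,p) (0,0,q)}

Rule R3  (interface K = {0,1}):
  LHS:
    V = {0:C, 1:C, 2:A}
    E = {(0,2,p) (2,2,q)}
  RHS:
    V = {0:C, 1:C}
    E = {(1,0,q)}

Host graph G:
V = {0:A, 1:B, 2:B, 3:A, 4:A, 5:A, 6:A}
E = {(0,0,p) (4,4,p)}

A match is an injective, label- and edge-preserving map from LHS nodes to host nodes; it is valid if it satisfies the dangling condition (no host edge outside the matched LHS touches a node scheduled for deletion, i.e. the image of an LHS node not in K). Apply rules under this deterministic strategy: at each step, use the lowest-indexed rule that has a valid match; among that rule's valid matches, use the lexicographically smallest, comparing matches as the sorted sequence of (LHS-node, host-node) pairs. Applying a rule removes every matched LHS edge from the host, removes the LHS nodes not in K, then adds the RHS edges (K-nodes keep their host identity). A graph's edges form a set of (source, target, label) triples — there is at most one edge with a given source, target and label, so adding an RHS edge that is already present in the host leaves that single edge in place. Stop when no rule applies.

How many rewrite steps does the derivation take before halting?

initial: |V|=7 |E|=2  E = 0-p->0 4-p->4
step 1: apply R1 at {0↦0, 1↦3}  → |V|=6 |E|=1  E = 4-p->4
step 2: apply R1 at {0↦4, 1↦0}  → |V|=5 |E|=0  E = ∅
final graph: no rule applies after step 2

Answer: 2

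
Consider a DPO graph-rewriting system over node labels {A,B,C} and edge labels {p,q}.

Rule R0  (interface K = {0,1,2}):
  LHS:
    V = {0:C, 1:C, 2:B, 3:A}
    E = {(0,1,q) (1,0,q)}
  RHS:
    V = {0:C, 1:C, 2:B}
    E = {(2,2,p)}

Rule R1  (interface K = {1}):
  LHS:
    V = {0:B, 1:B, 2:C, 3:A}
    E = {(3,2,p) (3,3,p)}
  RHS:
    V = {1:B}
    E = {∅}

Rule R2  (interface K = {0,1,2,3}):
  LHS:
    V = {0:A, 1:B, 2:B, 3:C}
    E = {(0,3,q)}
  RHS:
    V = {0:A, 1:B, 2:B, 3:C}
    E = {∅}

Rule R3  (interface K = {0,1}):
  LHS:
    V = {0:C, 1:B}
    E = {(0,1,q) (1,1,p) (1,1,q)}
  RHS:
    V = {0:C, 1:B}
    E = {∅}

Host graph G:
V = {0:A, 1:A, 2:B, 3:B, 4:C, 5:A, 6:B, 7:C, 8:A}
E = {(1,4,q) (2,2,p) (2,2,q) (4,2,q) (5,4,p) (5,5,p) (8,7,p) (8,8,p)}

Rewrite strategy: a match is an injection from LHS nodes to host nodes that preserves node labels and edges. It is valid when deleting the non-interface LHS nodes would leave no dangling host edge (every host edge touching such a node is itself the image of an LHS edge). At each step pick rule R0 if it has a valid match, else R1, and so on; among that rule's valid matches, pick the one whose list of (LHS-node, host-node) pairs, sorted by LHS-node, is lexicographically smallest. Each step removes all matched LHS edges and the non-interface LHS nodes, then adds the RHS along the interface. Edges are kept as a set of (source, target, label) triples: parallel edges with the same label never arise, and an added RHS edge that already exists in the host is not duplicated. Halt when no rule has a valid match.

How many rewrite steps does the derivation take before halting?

start.  V:9 E:8  edges: 1-q->4 2-p->2 2-q->2 4-q->2 5-p->4 5-p->5 8-p->7 8-p->8
1. fire R1 via {0↦3, 1↦2, 2↦7, 3↦8}  →  V:6 E:6  edges: 1-q->4 2-p->2 2-q->2 4-q->2 5-p->4 5-p->5
2. fire R2 via {0↦1, 1↦2, 2↦6, 3↦4}  →  V:6 E:5  edges: 2-p->2 2-q->2 4-q->2 5-p->4 5-p->5
3. fire R3 via {0↦4, 1↦2}  →  V:6 E:2  edges: 5-p->4 5-p->5
4. fire R1 via {0↦2, 1↦6, 2↦4, 3↦5}  →  V:3 E:0  edges: ∅
halt: no rule applies after step 4

Answer: 4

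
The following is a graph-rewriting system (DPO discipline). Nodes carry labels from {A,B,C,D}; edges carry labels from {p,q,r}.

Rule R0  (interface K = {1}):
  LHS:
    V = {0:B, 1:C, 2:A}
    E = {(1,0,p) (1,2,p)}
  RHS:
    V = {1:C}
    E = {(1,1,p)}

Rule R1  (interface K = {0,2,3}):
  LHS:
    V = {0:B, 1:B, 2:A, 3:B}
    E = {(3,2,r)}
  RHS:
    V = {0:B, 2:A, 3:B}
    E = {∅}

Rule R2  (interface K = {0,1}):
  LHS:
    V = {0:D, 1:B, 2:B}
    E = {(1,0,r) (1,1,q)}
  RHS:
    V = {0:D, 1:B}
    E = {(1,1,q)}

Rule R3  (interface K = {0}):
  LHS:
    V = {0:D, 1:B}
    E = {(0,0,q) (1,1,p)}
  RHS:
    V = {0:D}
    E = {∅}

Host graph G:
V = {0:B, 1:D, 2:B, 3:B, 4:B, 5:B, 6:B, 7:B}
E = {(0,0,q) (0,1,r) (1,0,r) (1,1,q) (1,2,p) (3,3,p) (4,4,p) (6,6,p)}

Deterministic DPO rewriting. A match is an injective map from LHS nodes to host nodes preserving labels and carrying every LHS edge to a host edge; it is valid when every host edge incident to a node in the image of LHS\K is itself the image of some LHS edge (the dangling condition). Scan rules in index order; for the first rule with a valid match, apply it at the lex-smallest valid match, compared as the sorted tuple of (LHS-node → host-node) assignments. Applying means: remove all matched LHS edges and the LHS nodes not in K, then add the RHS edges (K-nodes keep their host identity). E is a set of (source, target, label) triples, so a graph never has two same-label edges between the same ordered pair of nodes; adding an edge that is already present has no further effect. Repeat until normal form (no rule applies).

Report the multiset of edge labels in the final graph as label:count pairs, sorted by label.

Answer: p:3 q:1 r:1

Rewrite trace:
[0] host  ⇒  8 nodes, 8 edges  {0-q->0 0-r->1 1-r->0 1-q->1 1-p->2 3-p->3 4-p->4 6-p->6}
[1] R2 @ {0↦1, 1↦0, 2↦5}  ⇒  7 nodes, 7 edges  {0-q->0 1-r->0 1-q->1 1-p->2 3-p->3 4-p->4 6-p->6}
[2] R3 @ {0↦1, 1↦3}  ⇒  6 nodes, 5 edges  {0-q->0 1-r->0 1-p->2 4-p->4 6-p->6}
halt: no rule applies after step 2
NF edges: [(0, 0, 'q'), (1, 0, 'r'), (1, 2, 'p'), (4, 4, 'p'), (6, 6, 'p')]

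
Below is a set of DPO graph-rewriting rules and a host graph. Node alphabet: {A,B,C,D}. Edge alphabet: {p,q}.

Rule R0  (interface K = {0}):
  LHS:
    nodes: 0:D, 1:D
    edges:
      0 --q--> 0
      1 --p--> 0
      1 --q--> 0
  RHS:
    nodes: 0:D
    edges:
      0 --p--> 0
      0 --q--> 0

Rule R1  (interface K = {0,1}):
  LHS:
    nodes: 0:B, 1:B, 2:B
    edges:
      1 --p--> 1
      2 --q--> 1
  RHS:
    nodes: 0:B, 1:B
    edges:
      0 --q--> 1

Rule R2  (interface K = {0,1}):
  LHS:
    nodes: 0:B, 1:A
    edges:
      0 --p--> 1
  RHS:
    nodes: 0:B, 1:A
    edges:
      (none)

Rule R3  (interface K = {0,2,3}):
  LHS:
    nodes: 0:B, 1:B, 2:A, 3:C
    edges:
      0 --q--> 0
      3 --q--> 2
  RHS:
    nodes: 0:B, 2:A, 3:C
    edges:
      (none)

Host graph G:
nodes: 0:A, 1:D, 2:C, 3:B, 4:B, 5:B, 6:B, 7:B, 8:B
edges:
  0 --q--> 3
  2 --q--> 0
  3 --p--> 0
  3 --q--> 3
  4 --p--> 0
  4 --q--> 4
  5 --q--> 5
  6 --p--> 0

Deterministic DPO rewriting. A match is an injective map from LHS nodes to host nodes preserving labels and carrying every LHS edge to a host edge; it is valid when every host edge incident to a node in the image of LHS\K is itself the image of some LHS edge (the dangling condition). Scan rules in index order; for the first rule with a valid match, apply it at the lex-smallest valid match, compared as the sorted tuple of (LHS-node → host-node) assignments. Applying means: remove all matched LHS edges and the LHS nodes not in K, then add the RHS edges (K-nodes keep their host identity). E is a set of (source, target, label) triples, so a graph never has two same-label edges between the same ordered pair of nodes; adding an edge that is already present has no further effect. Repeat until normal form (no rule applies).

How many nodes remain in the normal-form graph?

Answer: 8

Derivation:
start.  V:9 E:8  edges: 0-q->3 2-q->0 3-p->0 3-q->3 4-p->0 4-q->4 5-q->5 6-p->0
1. fire R2 via {0↦3, 1↦0}  →  V:9 E:7  edges: 0-q->3 2-q->0 3-q->3 4-p->0 4-q->4 5-q->5 6-p->0
2. fire R2 via {0↦4, 1↦0}  →  V:9 E:6  edges: 0-q->3 2-q->0 3-q->3 4-q->4 5-q->5 6-p->0
3. fire R2 via {0↦6, 1↦0}  →  V:9 E:5  edges: 0-q->3 2-q->0 3-q->3 4-q->4 5-q->5
4. fire R3 via {0↦3, 1↦6, 2↦0, 3↦2}  →  V:8 E:3  edges: 0-q->3 4-q->4 5-q->5
normal form: no rule applies after step 4
NF nodes: {0:A, 1:D, 2:C, 3:B, 4:B, 5:B, 7:B, 8:B}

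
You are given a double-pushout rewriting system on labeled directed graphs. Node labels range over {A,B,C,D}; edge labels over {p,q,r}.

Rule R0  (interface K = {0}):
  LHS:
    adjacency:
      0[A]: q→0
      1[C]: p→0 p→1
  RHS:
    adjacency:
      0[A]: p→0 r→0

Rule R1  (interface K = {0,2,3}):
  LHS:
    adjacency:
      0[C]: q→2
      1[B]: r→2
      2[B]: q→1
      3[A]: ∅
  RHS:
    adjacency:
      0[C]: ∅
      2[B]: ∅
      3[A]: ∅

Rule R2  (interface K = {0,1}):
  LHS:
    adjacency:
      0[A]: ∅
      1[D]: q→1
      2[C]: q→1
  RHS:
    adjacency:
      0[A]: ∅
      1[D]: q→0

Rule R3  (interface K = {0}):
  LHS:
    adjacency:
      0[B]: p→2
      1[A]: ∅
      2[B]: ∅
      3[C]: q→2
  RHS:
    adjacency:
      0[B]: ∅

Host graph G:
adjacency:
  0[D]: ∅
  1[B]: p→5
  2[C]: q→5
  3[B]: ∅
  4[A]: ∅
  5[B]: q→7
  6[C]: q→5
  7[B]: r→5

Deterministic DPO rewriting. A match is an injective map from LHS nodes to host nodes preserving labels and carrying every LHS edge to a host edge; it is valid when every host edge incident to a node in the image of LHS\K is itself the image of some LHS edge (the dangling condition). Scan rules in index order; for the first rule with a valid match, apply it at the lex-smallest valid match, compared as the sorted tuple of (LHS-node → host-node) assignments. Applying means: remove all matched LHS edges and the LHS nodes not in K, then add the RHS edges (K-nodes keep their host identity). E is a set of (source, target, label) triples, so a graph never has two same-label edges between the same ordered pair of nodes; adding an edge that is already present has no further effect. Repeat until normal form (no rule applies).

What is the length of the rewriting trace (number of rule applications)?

Answer: 2

Derivation:
initial: |V|=8 |E|=5  E = 1-p->5 2-q->5 5-q->7 6-q->5 7-r->5
step 1: apply R1 at {0↦2, 1↦7, 2↦5, 3↦4}  → |V|=7 |E|=2  E = 1-p->5 6-q->5
step 2: apply R3 at {0↦1, 1↦4, 2↦5, 3↦6}  → |V|=4 |E|=0  E = ∅
normal form: no rule applies after step 2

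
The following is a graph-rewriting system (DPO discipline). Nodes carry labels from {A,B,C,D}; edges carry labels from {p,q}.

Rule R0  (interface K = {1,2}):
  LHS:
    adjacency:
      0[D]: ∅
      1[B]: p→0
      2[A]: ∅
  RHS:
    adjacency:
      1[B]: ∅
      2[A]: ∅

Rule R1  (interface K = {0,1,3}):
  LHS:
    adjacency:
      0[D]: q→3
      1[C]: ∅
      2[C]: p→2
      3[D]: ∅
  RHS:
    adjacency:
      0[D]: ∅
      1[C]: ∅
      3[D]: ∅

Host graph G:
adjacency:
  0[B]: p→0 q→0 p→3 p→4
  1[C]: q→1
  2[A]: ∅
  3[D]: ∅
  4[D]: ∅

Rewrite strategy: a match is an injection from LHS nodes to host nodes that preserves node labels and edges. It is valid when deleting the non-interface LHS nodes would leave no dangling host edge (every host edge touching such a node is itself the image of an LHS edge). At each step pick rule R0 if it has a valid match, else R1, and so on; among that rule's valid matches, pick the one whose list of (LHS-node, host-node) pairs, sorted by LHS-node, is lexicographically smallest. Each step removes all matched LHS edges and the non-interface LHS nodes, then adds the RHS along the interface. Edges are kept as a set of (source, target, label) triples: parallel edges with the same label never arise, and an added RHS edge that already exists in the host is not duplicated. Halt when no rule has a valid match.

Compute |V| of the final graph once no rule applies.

initial: |V|=5 |E|=5  E = 0-p->0 0-q->0 0-p->3 0-p->4 1-q->1
step 1: apply R0 at {0↦3, 1↦0, 2↦2}  → |V|=4 |E|=4  E = 0-p->0 0-q->0 0-p->4 1-q->1
step 2: apply R0 at {0↦4, 1↦0, 2↦2}  → |V|=3 |E|=3  E = 0-p->0 0-q->0 1-q->1
normal form: no rule applies after step 2
NF nodes: {0:B, 1:C, 2:A}

Answer: 3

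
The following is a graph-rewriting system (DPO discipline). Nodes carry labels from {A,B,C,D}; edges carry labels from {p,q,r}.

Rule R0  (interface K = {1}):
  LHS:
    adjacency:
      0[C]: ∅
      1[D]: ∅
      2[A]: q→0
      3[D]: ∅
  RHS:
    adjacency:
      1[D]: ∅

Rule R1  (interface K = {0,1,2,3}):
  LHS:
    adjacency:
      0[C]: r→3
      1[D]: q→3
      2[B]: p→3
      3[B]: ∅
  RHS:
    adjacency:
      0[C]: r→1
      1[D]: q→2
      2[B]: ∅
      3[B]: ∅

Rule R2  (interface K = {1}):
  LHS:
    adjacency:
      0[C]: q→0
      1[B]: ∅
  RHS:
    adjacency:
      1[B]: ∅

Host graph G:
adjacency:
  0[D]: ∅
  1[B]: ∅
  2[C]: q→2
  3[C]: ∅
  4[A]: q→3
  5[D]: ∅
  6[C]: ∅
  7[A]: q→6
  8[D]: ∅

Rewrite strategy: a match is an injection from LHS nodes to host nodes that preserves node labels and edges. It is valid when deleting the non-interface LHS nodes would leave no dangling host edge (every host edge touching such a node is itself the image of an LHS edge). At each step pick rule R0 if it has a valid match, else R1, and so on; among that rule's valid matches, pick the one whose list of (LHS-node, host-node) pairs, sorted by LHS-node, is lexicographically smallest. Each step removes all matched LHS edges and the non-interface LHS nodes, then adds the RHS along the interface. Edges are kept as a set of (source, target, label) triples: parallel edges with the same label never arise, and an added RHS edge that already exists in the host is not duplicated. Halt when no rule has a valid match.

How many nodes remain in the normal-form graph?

Answer: 2

Derivation:
initial: |V|=9 |E|=3  E = 2-q->2 4-q->3 7-q->6
step 1: apply R0 at {0↦3, 1↦0, 2↦4, 3↦5}  → |V|=6 |E|=2  E = 2-q->2 7-q->6
step 2: apply R0 at {0↦6, 1↦0, 2↦7, 3↦8}  → |V|=3 |E|=1  E = 2-q->2
step 3: apply R2 at {0↦2, 1↦1}  → |V|=2 |E|=0  E = ∅
normal form: no rule applies after step 3
NF nodes: {0:D, 1:B}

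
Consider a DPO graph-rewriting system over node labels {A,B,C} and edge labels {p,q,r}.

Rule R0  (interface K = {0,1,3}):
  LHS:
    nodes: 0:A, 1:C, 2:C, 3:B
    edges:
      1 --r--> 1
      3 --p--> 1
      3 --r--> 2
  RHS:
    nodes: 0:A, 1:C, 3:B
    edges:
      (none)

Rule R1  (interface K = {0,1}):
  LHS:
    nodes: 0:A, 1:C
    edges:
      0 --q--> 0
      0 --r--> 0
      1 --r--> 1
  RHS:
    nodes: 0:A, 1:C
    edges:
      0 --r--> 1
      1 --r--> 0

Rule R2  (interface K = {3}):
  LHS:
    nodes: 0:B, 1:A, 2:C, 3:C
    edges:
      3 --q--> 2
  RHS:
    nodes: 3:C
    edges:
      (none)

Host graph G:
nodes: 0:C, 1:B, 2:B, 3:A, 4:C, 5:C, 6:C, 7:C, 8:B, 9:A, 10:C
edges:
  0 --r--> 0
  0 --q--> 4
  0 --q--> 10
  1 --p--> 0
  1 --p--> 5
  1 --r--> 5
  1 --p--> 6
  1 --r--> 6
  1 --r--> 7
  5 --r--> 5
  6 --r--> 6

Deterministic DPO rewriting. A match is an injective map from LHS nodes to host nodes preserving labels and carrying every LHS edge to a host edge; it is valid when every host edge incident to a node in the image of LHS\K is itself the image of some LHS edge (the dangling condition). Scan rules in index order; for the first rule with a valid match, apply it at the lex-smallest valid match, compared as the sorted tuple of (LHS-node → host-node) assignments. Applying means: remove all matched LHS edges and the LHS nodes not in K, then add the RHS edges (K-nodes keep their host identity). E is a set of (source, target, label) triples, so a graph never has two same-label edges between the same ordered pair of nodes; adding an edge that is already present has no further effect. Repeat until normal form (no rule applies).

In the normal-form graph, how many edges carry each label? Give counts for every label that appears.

start.  V:11 E:11  edges: 0-r->0 0-q->4 0-q->10 1-p->0 1-p->5 1-r->5 1-p->6 1-r->6 1-r->7 5-r->5 6-r->6
1. fire R0 via {0↦3, 1↦0, 2↦7, 3↦1}  →  V:10 E:8  edges: 0-q->4 0-q->10 1-p->5 1-r->5 1-p->6 1-r->6 5-r->5 6-r->6
2. fire R2 via {0↦2, 1↦3, 2↦4, 3↦0}  →  V:7 E:7  edges: 0-q->10 1-p->5 1-r->5 1-p->6 1-r->6 5-r->5 6-r->6
3. fire R2 via {0↦8, 1↦9, 2↦10, 3↦0}  →  V:4 E:6  edges: 1-p->5 1-r->5 1-p->6 1-r->6 5-r->5 6-r->6
normal form: no rule applies after step 3
NF edges: [(1, 5, 'p'), (1, 5, 'r'), (1, 6, 'p'), (1, 6, 'r'), (5, 5, 'r'), (6, 6, 'r')]

Answer: p:2 r:4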